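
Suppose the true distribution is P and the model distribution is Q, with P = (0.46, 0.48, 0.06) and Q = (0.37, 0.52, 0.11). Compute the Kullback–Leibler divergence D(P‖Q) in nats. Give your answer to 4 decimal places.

0.0254 nats

D(P‖Q) = Σ p·ln(p/q).
  0.46·ln(0.46/0.37) = 0.10015
  0.48·ln(0.48/0.52) = -0.03842
  0.06·ln(0.06/0.11) = -0.03637
D(P‖Q) = 0.0254 nats.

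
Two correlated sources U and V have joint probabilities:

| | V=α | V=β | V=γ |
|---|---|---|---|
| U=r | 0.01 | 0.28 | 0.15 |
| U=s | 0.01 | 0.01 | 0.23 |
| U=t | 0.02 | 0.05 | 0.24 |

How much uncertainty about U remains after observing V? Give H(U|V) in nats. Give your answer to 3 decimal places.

0.896 nats

Marginals: p(U) = (0.4400, 0.2500, 0.3100), p(V) = (0.0400, 0.3400, 0.6200).
H(U|V) = Σ p(V) · H(U|V=·).
  V=α: p=0.0400, H(U|V=α) = 1.0397
  V=β: p=0.3400, H(U|V=β) = 0.5455
  V=γ: p=0.6200, H(U|V=γ) = 1.0786
Weighted sum = 0.896 nats.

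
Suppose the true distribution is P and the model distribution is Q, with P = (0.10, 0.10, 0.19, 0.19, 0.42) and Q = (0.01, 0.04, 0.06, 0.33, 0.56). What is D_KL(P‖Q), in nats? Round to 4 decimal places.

D(P‖Q) = Σ p·ln(p/q).
  0.10·ln(0.10/0.01) = 0.23026
  0.10·ln(0.10/0.04) = 0.09163
  0.19·ln(0.19/0.06) = 0.21901
  0.19·ln(0.19/0.33) = -0.10489
  0.42·ln(0.42/0.56) = -0.12083
D(P‖Q) = 0.3152 nats.

0.3152 nats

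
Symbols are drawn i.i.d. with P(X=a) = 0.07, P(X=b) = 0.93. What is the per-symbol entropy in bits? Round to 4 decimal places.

0.3659 bits

H(X) = −Σ p·log₂ p.
  −(0.07)·log₂(0.07) = 0.26856
  −(0.93)·log₂(0.93) = 0.09737
Sum: 0.26856 + 0.09737 = 0.3659 bits.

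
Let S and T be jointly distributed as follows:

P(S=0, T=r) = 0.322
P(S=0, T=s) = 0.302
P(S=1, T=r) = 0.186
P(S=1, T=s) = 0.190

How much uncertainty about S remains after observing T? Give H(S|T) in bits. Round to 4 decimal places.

0.9549 bits

Chain rule: H(S|T) = H(S,T) − H(T).
Marginals: p(S) = (0.6240, 0.3760), p(T) = (0.5080, 0.4920).
H(S,T) = 1.9547 bits; H(T) = 0.9998 bits.
H(S|T) = 1.9547 − 0.9998 = 0.9549 bits.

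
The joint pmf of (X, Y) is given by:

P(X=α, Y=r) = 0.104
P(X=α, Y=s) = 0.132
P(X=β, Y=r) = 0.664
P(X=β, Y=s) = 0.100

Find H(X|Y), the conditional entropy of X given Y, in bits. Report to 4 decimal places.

0.6682 bits

Marginals: p(X) = (0.2360, 0.7640), p(Y) = (0.7680, 0.2320).
H(X|Y) = Σ p(Y) · H(X|Y=·).
  Y=r: p=0.7680, H(X|Y=r) = 0.5721
  Y=s: p=0.2320, H(X|Y=s) = 0.9862
Weighted sum = 0.6682 bits.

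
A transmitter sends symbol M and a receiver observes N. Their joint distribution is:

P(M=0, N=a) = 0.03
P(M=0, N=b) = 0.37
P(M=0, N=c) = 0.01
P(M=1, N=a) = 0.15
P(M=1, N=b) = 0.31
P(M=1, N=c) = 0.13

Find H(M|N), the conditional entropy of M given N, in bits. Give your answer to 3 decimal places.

0.845 bits

Marginals: p(M) = (0.4100, 0.5900), p(N) = (0.1800, 0.6800, 0.1400).
H(M|N) = Σ p(N) · H(M|N=·).
  N=a: p=0.1800, H(M|N=a) = 0.6500
  N=b: p=0.6800, H(M|N=b) = 0.9944
  N=c: p=0.1400, H(M|N=c) = 0.3712
Weighted sum = 0.845 bits.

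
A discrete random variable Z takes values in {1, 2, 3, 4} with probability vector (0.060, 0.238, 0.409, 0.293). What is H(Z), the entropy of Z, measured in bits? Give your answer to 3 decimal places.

1.783 bits

H(Z) = −Σ p·log₂ p.
  −(0.060)·log₂(0.060) = 0.2435
  −(0.238)·log₂(0.238) = 0.4929
  −(0.409)·log₂(0.409) = 0.5275
  −(0.293)·log₂(0.293) = 0.5189
Sum: 0.2435 + 0.4929 + 0.5275 + 0.5189 = 1.783 bits.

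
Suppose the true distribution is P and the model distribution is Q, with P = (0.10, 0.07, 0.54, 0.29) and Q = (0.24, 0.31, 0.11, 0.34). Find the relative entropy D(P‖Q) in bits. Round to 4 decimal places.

D(P‖Q) = Σ p·log₂(p/q).
  0.10·log₂(0.10/0.24) = -0.12630
  0.07·log₂(0.07/0.31) = -0.15028
  0.54·log₂(0.54/0.11) = 1.23955
  0.29·log₂(0.29/0.34) = -0.06655
D(P‖Q) = 0.8964 bits.

0.8964 bits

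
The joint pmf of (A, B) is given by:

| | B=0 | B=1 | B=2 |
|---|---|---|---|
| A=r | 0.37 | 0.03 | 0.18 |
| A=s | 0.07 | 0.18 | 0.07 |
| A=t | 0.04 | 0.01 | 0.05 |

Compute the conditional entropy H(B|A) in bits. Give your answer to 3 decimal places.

Marginals: p(A) = (0.5800, 0.3200, 0.1000), p(B) = (0.4800, 0.2200, 0.3000).
H(B|A) = Σ p(A) · H(B|A=·).
  A=r: p=0.5800, H(B|A=r) = 1.1586
  A=s: p=0.3200, H(B|A=s) = 1.4262
  A=t: p=0.1000, H(B|A=t) = 1.3610
Weighted sum = 1.264 bits.

1.264 bits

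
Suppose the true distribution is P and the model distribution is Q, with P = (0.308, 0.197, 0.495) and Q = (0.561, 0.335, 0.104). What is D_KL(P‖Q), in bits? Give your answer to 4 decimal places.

0.6968 bits

D(P‖Q) = Σ p·log₂(p/q).
  0.308·log₂(0.308/0.561) = -0.26644
  0.197·log₂(0.197/0.335) = -0.15090
  0.495·log₂(0.495/0.104) = 1.11417
D(P‖Q) = 0.6968 bits.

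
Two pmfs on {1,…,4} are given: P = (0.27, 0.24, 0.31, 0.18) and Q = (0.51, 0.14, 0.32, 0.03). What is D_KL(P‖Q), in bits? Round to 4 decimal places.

D(P‖Q) = Σ p·log₂(p/q).
  0.27·log₂(0.27/0.51) = -0.24774
  0.24·log₂(0.24/0.14) = 0.18663
  0.31·log₂(0.31/0.32) = -0.01420
  0.18·log₂(0.18/0.03) = 0.46529
D(P‖Q) = 0.3900 bits.

0.3900 bits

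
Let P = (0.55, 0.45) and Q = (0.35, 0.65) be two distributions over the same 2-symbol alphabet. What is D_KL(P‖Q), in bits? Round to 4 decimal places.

0.1199 bits

D(P‖Q) = Σ p·log₂(p/q).
  0.55·log₂(0.55/0.35) = 0.35864
  0.45·log₂(0.45/0.65) = -0.23873
D(P‖Q) = 0.1199 bits.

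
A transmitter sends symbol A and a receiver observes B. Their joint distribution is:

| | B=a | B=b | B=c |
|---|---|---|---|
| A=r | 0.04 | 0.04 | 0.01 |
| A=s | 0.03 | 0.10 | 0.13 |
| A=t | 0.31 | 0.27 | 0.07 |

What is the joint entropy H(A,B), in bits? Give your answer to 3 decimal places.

H(A,B) = −Σ p(x,y)·log₂ p(x,y) over all 9 cells.
  cell (r,a): −0.04·log₂0.04 = 0.1858
  cell (r,b): −0.04·log₂0.04 = 0.1858
  cell (r,c): −0.01·log₂0.01 = 0.0664
  cell (s,a): −0.03·log₂0.03 = 0.1518
  cell (s,b): −0.10·log₂0.10 = 0.3322
  cell (s,c): −0.13·log₂0.13 = 0.3826
  cell (t,a): −0.31·log₂0.31 = 0.5238
  cell (t,b): −0.27·log₂0.27 = 0.5100
  cell (t,c): −0.07·log₂0.07 = 0.2686
Sum = 2.607 bits.

2.607 bits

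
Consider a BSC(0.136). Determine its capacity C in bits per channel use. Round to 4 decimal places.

Binary symmetric channel: C = 1 − h₂(ε) where h₂ is the binary entropy function.
h₂(0.136) = −0.136·log₂0.136 − 0.864·log₂0.864 = 0.5737.
C = 1 − 0.5737 = 0.4263 bits per channel use.

0.4263 bits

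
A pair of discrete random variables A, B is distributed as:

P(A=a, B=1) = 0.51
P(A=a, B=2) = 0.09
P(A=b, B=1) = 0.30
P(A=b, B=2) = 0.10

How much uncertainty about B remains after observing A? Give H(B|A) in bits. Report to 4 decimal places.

0.6904 bits

Marginals: p(A) = (0.6000, 0.4000), p(B) = (0.8100, 0.1900).
H(B|A) = Σ p(A) · H(B|A=·).
  A=a: p=0.6000, H(B|A=a) = 0.6098
  A=b: p=0.4000, H(B|A=b) = 0.8113
Weighted sum = 0.6904 bits.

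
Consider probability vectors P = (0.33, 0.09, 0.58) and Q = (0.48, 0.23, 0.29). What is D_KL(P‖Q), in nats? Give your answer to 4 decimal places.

0.1939 nats

D(P‖Q) = Σ p·ln(p/q).
  0.33·ln(0.33/0.48) = -0.12365
  0.09·ln(0.09/0.23) = -0.08444
  0.58·ln(0.58/0.29) = 0.40203
D(P‖Q) = 0.1939 nats.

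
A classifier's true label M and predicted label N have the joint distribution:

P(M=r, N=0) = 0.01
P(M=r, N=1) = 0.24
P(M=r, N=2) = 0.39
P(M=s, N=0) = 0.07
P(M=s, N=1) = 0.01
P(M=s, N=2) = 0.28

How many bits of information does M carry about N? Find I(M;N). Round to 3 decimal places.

0.182 bits

Marginals: p(M) = (0.6400, 0.3600), p(N) = (0.0800, 0.2500, 0.6700).
I(M;N) = Σ p(x,y)·log₂[p(x,y)/(p(x)p(y))].
  (r,0): 0.01·log₂(0.1953) = -0.0236
  (r,1): 0.24·log₂(1.5000) = 0.1404
  (r,2): 0.39·log₂(0.9095) = -0.0534
  (s,0): 0.07·log₂(2.4306) = 0.0897
  (s,1): 0.01·log₂(0.1111) = -0.0317
  (s,2): 0.28·log₂(1.1609) = 0.0603
Sum = 0.182 bits.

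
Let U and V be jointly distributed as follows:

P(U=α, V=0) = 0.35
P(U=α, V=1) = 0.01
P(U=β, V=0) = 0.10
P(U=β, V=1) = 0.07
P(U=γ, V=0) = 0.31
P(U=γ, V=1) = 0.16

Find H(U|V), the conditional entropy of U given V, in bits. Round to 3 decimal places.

Marginals: p(U) = (0.3600, 0.1700, 0.4700), p(V) = (0.7600, 0.2400).
H(U|V) = Σ p(V) · H(U|V=·).
  V=0: p=0.7600, H(U|V=0) = 1.4279
  V=1: p=0.2400, H(U|V=1) = 1.0995
Weighted sum = 1.349 bits.

1.349 bits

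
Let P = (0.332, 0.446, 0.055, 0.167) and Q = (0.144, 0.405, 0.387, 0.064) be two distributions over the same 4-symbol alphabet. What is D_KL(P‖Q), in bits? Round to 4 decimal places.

D(P‖Q) = Σ p·log₂(p/q).
  0.332·log₂(0.332/0.144) = 0.40010
  0.446·log₂(0.446/0.405) = 0.06205
  0.055·log₂(0.055/0.387) = -0.15482
  0.167·log₂(0.167/0.064) = 0.23108
D(P‖Q) = 0.5384 bits.

0.5384 bits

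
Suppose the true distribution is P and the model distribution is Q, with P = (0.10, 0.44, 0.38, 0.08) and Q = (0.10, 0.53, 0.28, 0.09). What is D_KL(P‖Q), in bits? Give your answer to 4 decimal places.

D(P‖Q) = Σ p·log₂(p/q).
  0.10·log₂(0.10/0.10) = 0.00000
  0.44·log₂(0.44/0.53) = -0.11814
  0.38·log₂(0.38/0.28) = 0.16742
  0.08·log₂(0.08/0.09) = -0.01359
D(P‖Q) = 0.0357 bits.

0.0357 bits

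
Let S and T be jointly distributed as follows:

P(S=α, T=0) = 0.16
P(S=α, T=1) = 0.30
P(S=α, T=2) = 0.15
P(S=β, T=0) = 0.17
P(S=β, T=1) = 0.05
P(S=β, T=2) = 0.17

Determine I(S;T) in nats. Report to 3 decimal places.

Marginals: p(S) = (0.6100, 0.3900), p(T) = (0.3300, 0.3500, 0.3200).
I(S;T) = H(S) + H(T) − H(S,T).
H(S) = 0.6687, H(T) = 1.0979, H(S,T) = 1.6912.
I(S;T) = 0.6687 + 1.0979 − 1.6912 = 0.075 nats.

0.075 nats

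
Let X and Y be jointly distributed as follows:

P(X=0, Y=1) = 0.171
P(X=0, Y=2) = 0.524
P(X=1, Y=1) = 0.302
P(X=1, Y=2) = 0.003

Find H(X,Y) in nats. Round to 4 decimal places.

H(X,Y) = −Σ p(x,y)·ln p(x,y) over all 4 cells.
  cell (0,1): −0.171·ln0.171 = 0.30200
  cell (0,2): −0.524·ln0.524 = 0.33864
  cell (1,1): −0.302·ln0.302 = 0.36159
  cell (1,2): −0.003·ln0.003 = 0.01743
Sum = 1.0197 nats.

1.0197 nats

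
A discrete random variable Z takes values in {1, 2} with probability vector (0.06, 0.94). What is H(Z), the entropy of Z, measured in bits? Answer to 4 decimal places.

H(Z) = −Σ p·log₂ p.
  −(0.06)·log₂(0.06) = 0.24353
  −(0.94)·log₂(0.94) = 0.08391
Sum: 0.24353 + 0.08391 = 0.3274 bits.

0.3274 bits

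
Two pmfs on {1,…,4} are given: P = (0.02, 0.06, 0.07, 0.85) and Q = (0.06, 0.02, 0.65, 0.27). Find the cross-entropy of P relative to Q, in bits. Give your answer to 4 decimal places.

H(P,Q) = −Σ p·log₂ q.
  −0.02·log₂(0.06) = 0.08118
  −0.06·log₂(0.02) = 0.33863
  −0.07·log₂(0.65) = 0.04350
  −0.85·log₂(0.27) = 1.60562
H(P,Q) = 2.0689 bits.

2.0689 bits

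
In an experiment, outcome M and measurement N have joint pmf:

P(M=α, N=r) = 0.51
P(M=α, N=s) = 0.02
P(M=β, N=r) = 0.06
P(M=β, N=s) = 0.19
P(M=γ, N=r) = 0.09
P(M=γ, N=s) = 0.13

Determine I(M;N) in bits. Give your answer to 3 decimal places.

0.388 bits

Marginals: p(M) = (0.5300, 0.2500, 0.2200), p(N) = (0.6600, 0.3400).
I(M;N) = H(M) + H(N) − H(M,N).
H(M) = 1.4660, H(N) = 0.9248, H(M,N) = 2.0024.
I(M;N) = 1.4660 + 0.9248 − 2.0024 = 0.388 bits.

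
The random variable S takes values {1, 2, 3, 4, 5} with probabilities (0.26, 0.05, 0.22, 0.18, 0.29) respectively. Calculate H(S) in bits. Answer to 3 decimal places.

2.165 bits

H(S) = −Σ p·log₂ p.
  −(0.26)·log₂(0.26) = 0.5053
  −(0.05)·log₂(0.05) = 0.2161
  −(0.22)·log₂(0.22) = 0.4806
  −(0.18)·log₂(0.18) = 0.4453
  −(0.29)·log₂(0.29) = 0.5179
Sum: 0.5053 + 0.2161 + 0.4806 + 0.4453 + 0.5179 = 2.165 bits.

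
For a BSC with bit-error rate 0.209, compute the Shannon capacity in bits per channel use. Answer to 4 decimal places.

Binary symmetric channel: C = 1 − h₂(ε) where h₂ is the binary entropy function.
h₂(0.209) = −0.209·log₂0.209 − 0.791·log₂0.791 = 0.7396.
C = 1 − 0.7396 = 0.2604 bits per channel use.

0.2604 bits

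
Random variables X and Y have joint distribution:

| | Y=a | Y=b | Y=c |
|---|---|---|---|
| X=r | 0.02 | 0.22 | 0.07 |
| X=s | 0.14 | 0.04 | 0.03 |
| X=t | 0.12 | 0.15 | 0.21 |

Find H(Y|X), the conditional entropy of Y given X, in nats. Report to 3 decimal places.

Chain rule: H(Y|X) = H(X,Y) − H(X).
Marginals: p(X) = (0.3100, 0.2100, 0.4800), p(Y) = (0.2800, 0.4100, 0.3100).
H(X,Y) = 1.9734 nats; H(X) = 1.0431 nats.
H(Y|X) = 1.9734 − 1.0431 = 0.930 nats.

0.930 nats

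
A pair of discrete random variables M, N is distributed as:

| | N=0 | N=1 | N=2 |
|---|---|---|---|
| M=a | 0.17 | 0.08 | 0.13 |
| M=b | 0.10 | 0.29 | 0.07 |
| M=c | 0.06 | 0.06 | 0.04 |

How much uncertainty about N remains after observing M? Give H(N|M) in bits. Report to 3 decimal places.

1.431 bits

Chain rule: H(N|M) = H(M,N) − H(M).
Marginals: p(M) = (0.3800, 0.4600, 0.1600), p(N) = (0.3300, 0.4300, 0.2400).
H(M,N) = 2.9002 bits; H(M) = 1.4688 bits.
H(N|M) = 2.9002 − 1.4688 = 1.431 bits.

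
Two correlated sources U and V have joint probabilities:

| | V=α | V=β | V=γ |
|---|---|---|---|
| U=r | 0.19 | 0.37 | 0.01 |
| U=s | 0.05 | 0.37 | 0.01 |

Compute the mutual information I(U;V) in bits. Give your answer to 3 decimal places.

Marginals: p(U) = (0.5700, 0.4300), p(V) = (0.2400, 0.7400, 0.0200).
I(U;V) = Σ p(x,y)·log₂[p(x,y)/(p(x)p(y))].
  (r,α): 0.19·log₂(1.3889) = 0.0900
  (r,β): 0.37·log₂(0.8772) = -0.0699
  (r,γ): 0.01·log₂(0.8772) = -0.0019
  (s,α): 0.05·log₂(0.4845) = -0.0523
  (s,β): 0.37·log₂(1.1628) = 0.0805
  (s,γ): 0.01·log₂(1.1628) = 0.0022
Sum = 0.049 bits.

0.049 bits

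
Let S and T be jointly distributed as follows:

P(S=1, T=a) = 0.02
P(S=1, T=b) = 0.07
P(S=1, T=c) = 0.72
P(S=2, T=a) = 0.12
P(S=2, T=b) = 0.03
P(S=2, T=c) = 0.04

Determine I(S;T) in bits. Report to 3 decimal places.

0.304 bits

Marginals: p(S) = (0.8100, 0.1900), p(T) = (0.1400, 0.1000, 0.7600).
I(S;T) = Σ p(x,y)·log₂[p(x,y)/(p(x)p(y))].
  (1,a): 0.02·log₂(0.1764) = -0.0501
  (1,b): 0.07·log₂(0.8642) = -0.0147
  (1,c): 0.72·log₂(1.1696) = 0.1627
  (2,a): 0.12·log₂(4.5113) = 0.2608
  (2,b): 0.03·log₂(1.5789) = 0.0198
  (2,c): 0.04·log₂(0.2770) = -0.0741
Sum = 0.304 bits.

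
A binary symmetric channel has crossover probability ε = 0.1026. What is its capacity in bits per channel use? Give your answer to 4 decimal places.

Binary symmetric channel: C = 1 − h₂(ε) where h₂ is the binary entropy function.
h₂(0.1026) = −0.1026·log₂0.1026 − 0.8974·log₂0.8974 = 0.4772.
C = 1 − 0.4772 = 0.5228 bits per channel use.

0.5228 bits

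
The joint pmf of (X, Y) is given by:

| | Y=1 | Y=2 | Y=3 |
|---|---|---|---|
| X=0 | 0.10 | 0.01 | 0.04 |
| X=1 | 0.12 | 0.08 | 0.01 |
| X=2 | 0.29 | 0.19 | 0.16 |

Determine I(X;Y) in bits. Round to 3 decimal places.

0.072 bits

Marginals: p(X) = (0.1500, 0.2100, 0.6400), p(Y) = (0.5100, 0.2800, 0.2100).
I(X;Y) = H(X) + H(Y) − H(X,Y).
H(X) = 1.2954, H(Y) = 1.4825, H(X,Y) = 2.7055.
I(X;Y) = 1.2954 + 1.4825 − 2.7055 = 0.072 bits.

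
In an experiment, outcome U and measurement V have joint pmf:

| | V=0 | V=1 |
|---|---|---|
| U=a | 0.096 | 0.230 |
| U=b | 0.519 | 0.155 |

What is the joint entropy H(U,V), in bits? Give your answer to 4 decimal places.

H(U,V) = −Σ p(x,y)·log₂ p(x,y) over all 4 cells.
  cell (a,0): −0.096·log₂0.096 = 0.32456
  cell (a,1): −0.230·log₂0.230 = 0.48767
  cell (b,0): −0.519·log₂0.519 = 0.49107
  cell (b,1): −0.155·log₂0.155 = 0.41690
Sum = 1.7202 bits.

1.7202 bits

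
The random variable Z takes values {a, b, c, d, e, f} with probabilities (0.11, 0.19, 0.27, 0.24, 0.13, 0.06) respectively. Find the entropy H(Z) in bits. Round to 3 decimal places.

H(Z) = −Σ p·log₂ p.
  −(0.11)·log₂(0.11) = 0.3503
  −(0.19)·log₂(0.19) = 0.4552
  −(0.27)·log₂(0.27) = 0.5100
  −(0.24)·log₂(0.24) = 0.4941
  −(0.13)·log₂(0.13) = 0.3826
  −(0.06)·log₂(0.06) = 0.2435
Sum: 0.3503 + 0.4552 + 0.5100 + 0.4941 + 0.3826 + 0.2435 = 2.436 bits.

2.436 bits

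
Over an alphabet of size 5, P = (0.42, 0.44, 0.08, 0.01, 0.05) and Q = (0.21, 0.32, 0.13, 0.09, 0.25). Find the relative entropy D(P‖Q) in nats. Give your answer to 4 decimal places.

D(P‖Q) = Σ p·ln(p/q).
  0.42·ln(0.42/0.21) = 0.29112
  0.44·ln(0.44/0.32) = 0.14012
  0.08·ln(0.08/0.13) = -0.03884
  0.01·ln(0.01/0.09) = -0.02197
  0.05·ln(0.05/0.25) = -0.08047
D(P‖Q) = 0.2900 nats.

0.2900 nats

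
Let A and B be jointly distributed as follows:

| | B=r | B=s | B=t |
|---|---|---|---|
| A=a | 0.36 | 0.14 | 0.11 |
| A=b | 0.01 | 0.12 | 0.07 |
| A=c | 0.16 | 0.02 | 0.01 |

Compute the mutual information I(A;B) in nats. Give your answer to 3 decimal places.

0.157 nats

Marginals: p(A) = (0.6100, 0.2000, 0.1900), p(B) = (0.5300, 0.2800, 0.1900).
I(A;B) = H(A) + H(B) − H(A,B).
H(A) = 0.9389, H(B) = 1.0085, H(A,B) = 1.7900.
I(A;B) = 0.9389 + 1.0085 − 1.7900 = 0.157 nats.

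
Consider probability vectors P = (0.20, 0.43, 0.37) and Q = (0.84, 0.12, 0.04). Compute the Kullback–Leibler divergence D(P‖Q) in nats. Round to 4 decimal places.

D(P‖Q) = Σ p·ln(p/q).
  0.20·ln(0.20/0.84) = -0.28702
  0.43·ln(0.43/0.12) = 0.54881
  0.37·ln(0.37/0.04) = 0.82311
D(P‖Q) = 1.0849 nats.

1.0849 nats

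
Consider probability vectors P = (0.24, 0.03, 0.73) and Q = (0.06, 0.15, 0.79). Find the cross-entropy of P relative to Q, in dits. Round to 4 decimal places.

0.3927 dits

H(P,Q) = −Σ p·log₁₀ q.
  −0.24·log₁₀(0.06) = 0.29324
  −0.03·log₁₀(0.15) = 0.02472
  −0.73·log₁₀(0.79) = 0.07473
H(P,Q) = 0.3927 dits.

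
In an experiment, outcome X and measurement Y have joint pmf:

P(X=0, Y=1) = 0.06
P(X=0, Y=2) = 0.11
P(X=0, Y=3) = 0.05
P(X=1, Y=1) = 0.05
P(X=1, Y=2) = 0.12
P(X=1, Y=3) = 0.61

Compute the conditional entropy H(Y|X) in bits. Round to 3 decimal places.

1.068 bits

Marginals: p(X) = (0.2200, 0.7800), p(Y) = (0.1100, 0.2300, 0.6600).
H(Y|X) = Σ p(X) · H(Y|X=·).
  X=0: p=0.2200, H(Y|X=0) = 1.4970
  X=1: p=0.7800, H(Y|X=1) = 0.9469
Weighted sum = 1.068 bits.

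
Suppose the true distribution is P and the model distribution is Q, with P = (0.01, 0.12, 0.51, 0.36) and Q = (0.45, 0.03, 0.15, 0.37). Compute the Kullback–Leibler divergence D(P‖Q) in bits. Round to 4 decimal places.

D(P‖Q) = Σ p·log₂(p/q).
  0.01·log₂(0.01/0.45) = -0.05492
  0.12·log₂(0.12/0.03) = 0.24000
  0.51·log₂(0.51/0.15) = 0.90042
  0.36·log₂(0.36/0.37) = -0.01423
D(P‖Q) = 1.0713 bits.

1.0713 bits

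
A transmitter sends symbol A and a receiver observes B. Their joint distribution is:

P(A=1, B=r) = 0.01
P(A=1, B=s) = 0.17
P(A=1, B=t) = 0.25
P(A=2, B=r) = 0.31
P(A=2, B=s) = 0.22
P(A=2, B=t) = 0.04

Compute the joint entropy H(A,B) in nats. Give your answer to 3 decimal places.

H(A,B) = −Σ p(x,y)·ln p(x,y) over all 6 cells.
  cell (1,r): −0.01·ln0.01 = 0.0461
  cell (1,s): −0.17·ln0.17 = 0.3012
  cell (1,t): −0.25·ln0.25 = 0.3466
  cell (2,r): −0.31·ln0.31 = 0.3631
  cell (2,s): −0.22·ln0.22 = 0.3331
  cell (2,t): −0.04·ln0.04 = 0.1288
Sum = 1.519 nats.

1.519 nats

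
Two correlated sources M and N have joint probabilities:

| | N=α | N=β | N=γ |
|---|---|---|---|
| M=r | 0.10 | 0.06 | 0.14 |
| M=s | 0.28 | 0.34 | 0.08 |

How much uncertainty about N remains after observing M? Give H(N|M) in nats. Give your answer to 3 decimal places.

Chain rule: H(N|M) = H(M,N) − H(M).
Marginals: p(M) = (0.3000, 0.7000), p(N) = (0.3800, 0.4000, 0.2200).
H(M,N) = 1.5996 nats; H(M) = 0.6109 nats.
H(N|M) = 1.5996 − 0.6109 = 0.989 nats.

0.989 nats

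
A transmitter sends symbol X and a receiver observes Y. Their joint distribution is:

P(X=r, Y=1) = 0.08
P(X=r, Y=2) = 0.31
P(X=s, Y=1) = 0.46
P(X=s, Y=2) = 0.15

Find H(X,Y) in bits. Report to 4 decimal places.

H(X,Y) = −Σ p(x,y)·log₂ p(x,y) over all 4 cells.
  cell (r,1): −0.08·log₂0.08 = 0.29151
  cell (r,2): −0.31·log₂0.31 = 0.52379
  cell (s,1): −0.46·log₂0.46 = 0.51534
  cell (s,2): −0.15·log₂0.15 = 0.41054
Sum = 1.7412 bits.

1.7412 bits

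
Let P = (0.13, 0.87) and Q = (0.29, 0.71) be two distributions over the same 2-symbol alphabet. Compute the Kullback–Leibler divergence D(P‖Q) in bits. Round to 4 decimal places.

0.1046 bits

D(P‖Q) = Σ p·log₂(p/q).
  0.13·log₂(0.13/0.29) = -0.15048
  0.87·log₂(0.87/0.71) = 0.25508
D(P‖Q) = 0.1046 bits.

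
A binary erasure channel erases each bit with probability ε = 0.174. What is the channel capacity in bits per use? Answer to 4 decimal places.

0.8260 bits

Binary erasure channel: capacity C = 1 − ε.
C = 1 − 0.174 = 0.8260 bits per channel use.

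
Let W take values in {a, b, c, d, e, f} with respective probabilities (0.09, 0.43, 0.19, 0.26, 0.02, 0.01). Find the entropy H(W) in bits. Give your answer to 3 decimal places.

1.976 bits

H(W) = −Σ p·log₂ p.
  −(0.09)·log₂(0.09) = 0.3127
  −(0.43)·log₂(0.43) = 0.5236
  −(0.19)·log₂(0.19) = 0.4552
  −(0.26)·log₂(0.26) = 0.5053
  −(0.02)·log₂(0.02) = 0.1129
  −(0.01)·log₂(0.01) = 0.0664
Sum: 0.3127 + 0.5236 + 0.4552 + 0.5053 + 0.1129 + 0.0664 = 1.976 bits.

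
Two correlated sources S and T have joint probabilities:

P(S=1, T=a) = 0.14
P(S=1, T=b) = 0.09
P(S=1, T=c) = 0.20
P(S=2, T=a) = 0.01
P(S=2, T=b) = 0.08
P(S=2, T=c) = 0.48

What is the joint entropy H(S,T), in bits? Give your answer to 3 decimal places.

2.040 bits

H(S,T) = −Σ p(x,y)·log₂ p(x,y) over all 6 cells.
  cell (1,a): −0.14·log₂0.14 = 0.3971
  cell (1,b): −0.09·log₂0.09 = 0.3127
  cell (1,c): −0.20·log₂0.20 = 0.4644
  cell (2,a): −0.01·log₂0.01 = 0.0664
  cell (2,b): −0.08·log₂0.08 = 0.2915
  cell (2,c): −0.48·log₂0.48 = 0.5083
Sum = 2.040 bits.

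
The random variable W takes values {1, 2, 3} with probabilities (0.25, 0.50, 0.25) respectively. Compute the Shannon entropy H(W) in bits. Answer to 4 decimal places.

1.5000 bits

H(W) = −Σ p·log₂ p.
  −(0.25)·log₂(0.25) = 0.50000
  −(0.50)·log₂(0.50) = 0.50000
  −(0.25)·log₂(0.25) = 0.50000
Sum: 0.50000 + 0.50000 + 0.50000 = 1.5000 bits.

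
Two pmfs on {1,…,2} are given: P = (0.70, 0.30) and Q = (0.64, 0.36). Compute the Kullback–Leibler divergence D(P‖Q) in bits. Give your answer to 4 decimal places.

D(P‖Q) = Σ p·log₂(p/q).
  0.70·log₂(0.70/0.64) = 0.09050
  0.30·log₂(0.30/0.36) = -0.07891
D(P‖Q) = 0.0116 bits.

0.0116 bits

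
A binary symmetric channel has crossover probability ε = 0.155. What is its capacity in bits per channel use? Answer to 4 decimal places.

0.3778 bits

Binary symmetric channel: C = 1 − h₂(ε) where h₂ is the binary entropy function.
h₂(0.155) = −0.155·log₂0.155 − 0.845·log₂0.845 = 0.6222.
C = 1 − 0.6222 = 0.3778 bits per channel use.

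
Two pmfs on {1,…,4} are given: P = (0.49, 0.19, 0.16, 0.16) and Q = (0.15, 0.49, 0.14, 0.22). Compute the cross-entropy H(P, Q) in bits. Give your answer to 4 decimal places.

2.3400 bits

H(P,Q) = −Σ p·log₂ q.
  −0.49·log₂(0.15) = 1.34111
  −0.19·log₂(0.49) = 0.19554
  −0.16·log₂(0.14) = 0.45384
  −0.16·log₂(0.22) = 0.34951
H(P,Q) = 2.3400 bits.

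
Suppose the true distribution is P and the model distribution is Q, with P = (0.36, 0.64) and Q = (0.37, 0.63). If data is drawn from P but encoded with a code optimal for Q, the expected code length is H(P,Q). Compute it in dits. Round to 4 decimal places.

0.2839 dits

H(P,Q) = −Σ p·log₁₀ q.
  −0.36·log₁₀(0.37) = 0.15545
  −0.64·log₁₀(0.63) = 0.12842
H(P,Q) = 0.2839 dits.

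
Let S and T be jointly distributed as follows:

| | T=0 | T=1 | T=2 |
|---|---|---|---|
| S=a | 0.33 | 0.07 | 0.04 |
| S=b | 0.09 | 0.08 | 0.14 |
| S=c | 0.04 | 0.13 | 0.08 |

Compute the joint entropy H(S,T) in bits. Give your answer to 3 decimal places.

2.843 bits

H(S,T) = −Σ p(x,y)·log₂ p(x,y) over all 9 cells.
  cell (a,0): −0.33·log₂0.33 = 0.5278
  cell (a,1): −0.07·log₂0.07 = 0.2686
  cell (a,2): −0.04·log₂0.04 = 0.1858
  cell (b,0): −0.09·log₂0.09 = 0.3127
  cell (b,1): −0.08·log₂0.08 = 0.2915
  cell (b,2): −0.14·log₂0.14 = 0.3971
  cell (c,0): −0.04·log₂0.04 = 0.1858
  cell (c,1): −0.13·log₂0.13 = 0.3826
  cell (c,2): −0.08·log₂0.08 = 0.2915
Sum = 2.843 bits.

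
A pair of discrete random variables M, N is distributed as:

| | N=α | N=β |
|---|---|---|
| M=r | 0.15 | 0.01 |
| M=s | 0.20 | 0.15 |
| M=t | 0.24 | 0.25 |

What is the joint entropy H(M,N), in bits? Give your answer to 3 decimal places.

H(M,N) = −Σ p(x,y)·log₂ p(x,y) over all 6 cells.
  cell (r,α): −0.15·log₂0.15 = 0.4105
  cell (r,β): −0.01·log₂0.01 = 0.0664
  cell (s,α): −0.20·log₂0.20 = 0.4644
  cell (s,β): −0.15·log₂0.15 = 0.4105
  cell (t,α): −0.24·log₂0.24 = 0.4941
  cell (t,β): −0.25·log₂0.25 = 0.5000
Sum = 2.346 bits.

2.346 bits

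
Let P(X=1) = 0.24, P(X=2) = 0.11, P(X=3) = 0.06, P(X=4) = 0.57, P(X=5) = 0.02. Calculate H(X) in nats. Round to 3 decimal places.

H(X) = −Σ p·ln p.
  −(0.24)·ln(0.24) = 0.3425
  −(0.11)·ln(0.11) = 0.2428
  −(0.06)·ln(0.06) = 0.1688
  −(0.57)·ln(0.57) = 0.3204
  −(0.02)·ln(0.02) = 0.0782
Sum: 0.3425 + 0.2428 + 0.1688 + 0.3204 + 0.0782 = 1.153 nats.

1.153 nats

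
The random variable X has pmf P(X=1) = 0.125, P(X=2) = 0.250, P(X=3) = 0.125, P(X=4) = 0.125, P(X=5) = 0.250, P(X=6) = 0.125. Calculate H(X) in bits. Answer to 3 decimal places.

H(X) = −Σ p·log₂ p.
  −(0.125)·log₂(0.125) = 0.3750
  −(0.250)·log₂(0.250) = 0.5000
  −(0.125)·log₂(0.125) = 0.3750
  −(0.125)·log₂(0.125) = 0.3750
  −(0.250)·log₂(0.250) = 0.5000
  −(0.125)·log₂(0.125) = 0.3750
Sum: 0.3750 + 0.5000 + 0.3750 + 0.3750 + 0.5000 + 0.3750 = 2.500 bits.

2.500 bits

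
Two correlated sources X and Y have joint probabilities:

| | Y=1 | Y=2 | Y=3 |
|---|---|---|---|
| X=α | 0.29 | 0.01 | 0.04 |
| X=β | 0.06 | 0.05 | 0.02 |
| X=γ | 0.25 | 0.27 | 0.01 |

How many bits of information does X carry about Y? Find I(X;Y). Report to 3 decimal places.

0.217 bits

Marginals: p(X) = (0.3400, 0.1300, 0.5300), p(Y) = (0.6000, 0.3300, 0.0700).
I(X;Y) = Σ p(x,y)·log₂[p(x,y)/(p(x)p(y))].
  (α,1): 0.29·log₂(1.4216) = 0.1472
  (α,2): 0.01·log₂(0.0891) = -0.0349
  (α,3): 0.04·log₂(1.6807) = 0.0300
  (β,1): 0.06·log₂(0.7692) = -0.0227
  (β,2): 0.05·log₂(1.1655) = 0.0110
  (β,3): 0.02·log₂(2.1978) = 0.0227
  (γ,1): 0.25·log₂(0.7862) = -0.0868
  (γ,2): 0.27·log₂(1.5437) = 0.1691
  (γ,3): 0.01·log₂(0.2695) = -0.0189
Sum = 0.217 bits.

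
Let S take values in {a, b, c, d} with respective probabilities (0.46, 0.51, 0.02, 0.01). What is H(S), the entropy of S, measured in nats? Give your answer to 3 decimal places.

H(S) = −Σ p·ln p.
  −(0.46)·ln(0.46) = 0.3572
  −(0.51)·ln(0.51) = 0.3434
  −(0.02)·ln(0.02) = 0.0782
  −(0.01)·ln(0.01) = 0.0461
Sum: 0.3572 + 0.3434 + 0.0782 + 0.0461 = 0.825 nats.

0.825 nats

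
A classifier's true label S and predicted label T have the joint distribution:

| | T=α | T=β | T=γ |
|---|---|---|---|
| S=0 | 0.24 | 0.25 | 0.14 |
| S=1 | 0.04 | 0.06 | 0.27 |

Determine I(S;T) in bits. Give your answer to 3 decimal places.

0.186 bits

Marginals: p(S) = (0.6300, 0.3700), p(T) = (0.2800, 0.3100, 0.4100).
I(S;T) = Σ p(x,y)·log₂[p(x,y)/(p(x)p(y))].
  (0,α): 0.24·log₂(1.3605) = 0.1066
  (0,β): 0.25·log₂(1.2801) = 0.0891
  (0,γ): 0.14·log₂(0.5420) = -0.1237
  (1,α): 0.04·log₂(0.3861) = -0.0549
  (1,β): 0.06·log₂(0.5231) = -0.0561
  (1,γ): 0.27·log₂(1.7798) = 0.2246
Sum = 0.186 bits.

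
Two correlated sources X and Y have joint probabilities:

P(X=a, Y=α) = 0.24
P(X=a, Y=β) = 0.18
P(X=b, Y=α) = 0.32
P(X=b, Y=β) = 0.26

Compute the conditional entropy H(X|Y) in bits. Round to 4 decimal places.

0.9812 bits

Chain rule: H(X|Y) = H(X,Y) − H(Y).
Marginals: p(X) = (0.4200, 0.5800), p(Y) = (0.5600, 0.4400).
H(X,Y) = 1.9708 bits; H(Y) = 0.9896 bits.
H(X|Y) = 1.9708 − 0.9896 = 0.9812 bits.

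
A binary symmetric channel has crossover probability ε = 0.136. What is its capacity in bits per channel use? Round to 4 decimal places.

0.4263 bits

Binary symmetric channel: C = 1 − h₂(ε) where h₂ is the binary entropy function.
h₂(0.136) = −0.136·log₂0.136 − 0.864·log₂0.864 = 0.5737.
C = 1 − 0.5737 = 0.4263 bits per channel use.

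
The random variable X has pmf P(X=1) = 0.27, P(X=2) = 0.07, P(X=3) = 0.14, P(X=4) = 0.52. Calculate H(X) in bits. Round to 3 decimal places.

H(X) = −Σ p·log₂ p.
  −(0.27)·log₂(0.27) = 0.5100
  −(0.07)·log₂(0.07) = 0.2686
  −(0.14)·log₂(0.14) = 0.3971
  −(0.52)·log₂(0.52) = 0.4906
Sum: 0.5100 + 0.2686 + 0.3971 + 0.4906 = 1.666 bits.

1.666 bits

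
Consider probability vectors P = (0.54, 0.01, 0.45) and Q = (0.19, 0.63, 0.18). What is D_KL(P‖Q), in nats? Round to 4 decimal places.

D(P‖Q) = Σ p·ln(p/q).
  0.54·ln(0.54/0.19) = 0.56405
  0.01·ln(0.01/0.63) = -0.04143
  0.45·ln(0.45/0.18) = 0.41233
D(P‖Q) = 0.9350 nats.

0.9350 nats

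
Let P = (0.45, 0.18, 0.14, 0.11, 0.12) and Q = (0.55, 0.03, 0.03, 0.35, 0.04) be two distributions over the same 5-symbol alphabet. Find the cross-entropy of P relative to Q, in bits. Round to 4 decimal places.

2.7308 bits

H(P,Q) = −Σ p·log₂ q.
  −0.45·log₂(0.55) = 0.38812
  −0.18·log₂(0.03) = 0.91060
  −0.14·log₂(0.03) = 0.70825
  −0.11·log₂(0.35) = 0.16660
  −0.12·log₂(0.04) = 0.55726
H(P,Q) = 2.7308 bits.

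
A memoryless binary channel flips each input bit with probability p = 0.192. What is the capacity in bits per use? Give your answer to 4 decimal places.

Binary symmetric channel: C = 1 − h₂(ε) where h₂ is the binary entropy function.
h₂(0.192) = −0.192·log₂0.192 − 0.808·log₂0.808 = 0.7056.
C = 1 − 0.7056 = 0.2944 bits per channel use.

0.2944 bits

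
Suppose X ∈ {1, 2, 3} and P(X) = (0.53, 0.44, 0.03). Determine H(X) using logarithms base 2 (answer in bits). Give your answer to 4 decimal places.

H(X) = −Σ p·log₂ p.
  −(0.53)·log₂(0.53) = 0.48545
  −(0.44)·log₂(0.44) = 0.52115
  −(0.03)·log₂(0.03) = 0.15177
Sum: 0.48545 + 0.52115 + 0.15177 = 1.1584 bits.

1.1584 bits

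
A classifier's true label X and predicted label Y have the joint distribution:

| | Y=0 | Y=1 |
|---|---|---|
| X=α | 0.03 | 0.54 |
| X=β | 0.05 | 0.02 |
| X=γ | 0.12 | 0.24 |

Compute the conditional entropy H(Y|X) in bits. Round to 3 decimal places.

0.561 bits

Chain rule: H(Y|X) = H(X,Y) − H(X).
Marginals: p(X) = (0.5700, 0.0700, 0.3600), p(Y) = (0.2000, 0.8000).
H(X,Y) = 1.8220 bits; H(X) = 1.2614 bits.
H(Y|X) = 1.8220 − 1.2614 = 0.561 bits.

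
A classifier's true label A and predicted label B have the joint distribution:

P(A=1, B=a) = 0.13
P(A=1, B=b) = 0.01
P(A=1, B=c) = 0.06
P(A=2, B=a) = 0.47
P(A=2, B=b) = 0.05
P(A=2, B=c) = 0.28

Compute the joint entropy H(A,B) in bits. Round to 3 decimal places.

H(A,B) = −Σ p(x,y)·log₂ p(x,y) over all 6 cells.
  cell (1,a): −0.13·log₂0.13 = 0.3826
  cell (1,b): −0.01·log₂0.01 = 0.0664
  cell (1,c): −0.06·log₂0.06 = 0.2435
  cell (2,a): −0.47·log₂0.47 = 0.5120
  cell (2,b): −0.05·log₂0.05 = 0.2161
  cell (2,c): −0.28·log₂0.28 = 0.5142
Sum = 1.935 bits.

1.935 bits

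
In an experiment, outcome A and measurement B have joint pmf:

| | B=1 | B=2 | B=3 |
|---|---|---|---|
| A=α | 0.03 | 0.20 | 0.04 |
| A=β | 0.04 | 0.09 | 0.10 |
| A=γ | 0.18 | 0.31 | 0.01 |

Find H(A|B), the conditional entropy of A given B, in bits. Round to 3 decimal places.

1.315 bits

Chain rule: H(A|B) = H(A,B) − H(B).
Marginals: p(A) = (0.2700, 0.2300, 0.5000), p(B) = (0.2500, 0.6000, 0.1500).
H(A,B) = 2.6680 bits; H(B) = 1.3527 bits.
H(A|B) = 2.6680 − 1.3527 = 1.315 bits.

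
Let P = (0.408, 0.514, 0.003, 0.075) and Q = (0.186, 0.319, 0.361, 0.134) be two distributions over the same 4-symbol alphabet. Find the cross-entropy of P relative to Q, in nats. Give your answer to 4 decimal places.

H(P,Q) = −Σ p·ln q.
  −0.408·ln(0.186) = 0.68626
  −0.514·ln(0.319) = 0.58728
  −0.003·ln(0.361) = 0.00306
  −0.075·ln(0.134) = 0.15074
H(P,Q) = 1.4273 nats.

1.4273 nats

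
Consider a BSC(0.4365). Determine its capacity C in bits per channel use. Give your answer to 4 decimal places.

Binary symmetric channel: C = 1 − h₂(ε) where h₂ is the binary entropy function.
h₂(0.4365) = −0.4365·log₂0.4365 − 0.5635·log₂0.5635 = 0.9883.
C = 1 − 0.9883 = 0.0117 bits per channel use.

0.0117 bits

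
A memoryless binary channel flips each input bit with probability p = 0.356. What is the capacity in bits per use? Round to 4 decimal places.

0.0607 bits

Binary symmetric channel: C = 1 − h₂(ε) where h₂ is the binary entropy function.
h₂(0.356) = −0.356·log₂0.356 − 0.644·log₂0.644 = 0.9393.
C = 1 − 0.9393 = 0.0607 bits per channel use.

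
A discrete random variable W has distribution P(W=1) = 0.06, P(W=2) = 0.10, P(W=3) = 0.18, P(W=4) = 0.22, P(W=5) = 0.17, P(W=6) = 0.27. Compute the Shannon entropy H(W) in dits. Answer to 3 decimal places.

0.736 dits

H(W) = −Σ p·log₁₀ p.
  −(0.06)·log₁₀(0.06) = 0.0733
  −(0.10)·log₁₀(0.10) = 0.1000
  −(0.18)·log₁₀(0.18) = 0.1341
  −(0.22)·log₁₀(0.22) = 0.1447
  −(0.17)·log₁₀(0.17) = 0.1308
  −(0.27)·log₁₀(0.27) = 0.1535
Sum: 0.0733 + 0.1000 + 0.1341 + 0.1447 + 0.1308 + 0.1535 = 0.736 dits.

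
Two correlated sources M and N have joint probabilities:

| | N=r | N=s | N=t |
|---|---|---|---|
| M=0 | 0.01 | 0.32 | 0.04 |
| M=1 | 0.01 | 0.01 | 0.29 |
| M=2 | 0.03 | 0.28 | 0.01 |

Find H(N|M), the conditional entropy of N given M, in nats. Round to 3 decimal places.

Marginals: p(M) = (0.3700, 0.3100, 0.3200), p(N) = (0.0500, 0.6100, 0.3400).
H(N|M) = Σ p(M) · H(N|M=·).
  M=0: p=0.3700, H(N|M=0) = 0.4637
  M=1: p=0.3100, H(N|M=1) = 0.2839
  M=2: p=0.3200, H(N|M=2) = 0.4471
Weighted sum = 0.403 nats.

0.403 nats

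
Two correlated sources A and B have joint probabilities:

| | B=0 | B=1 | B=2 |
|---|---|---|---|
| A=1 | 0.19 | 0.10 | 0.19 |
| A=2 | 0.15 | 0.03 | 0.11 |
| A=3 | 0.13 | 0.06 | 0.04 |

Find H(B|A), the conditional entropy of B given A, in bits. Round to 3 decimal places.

1.453 bits

Marginals: p(A) = (0.4800, 0.2900, 0.2300), p(B) = (0.4700, 0.1900, 0.3400).
H(B|A) = Σ p(A) · H(B|A=·).
  A=1: p=0.4800, H(B|A=1) = 1.5300
  A=2: p=0.2900, H(B|A=2) = 1.3610
  A=3: p=0.2300, H(B|A=3) = 1.4098
Weighted sum = 1.453 bits.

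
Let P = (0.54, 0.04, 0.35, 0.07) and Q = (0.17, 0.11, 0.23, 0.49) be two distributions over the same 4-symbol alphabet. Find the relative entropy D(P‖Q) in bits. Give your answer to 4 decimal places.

0.8575 bits

D(P‖Q) = Σ p·log₂(p/q).
  0.54·log₂(0.54/0.17) = 0.90041
  0.04·log₂(0.04/0.11) = -0.05838
  0.35·log₂(0.35/0.23) = 0.21200
  0.07·log₂(0.07/0.49) = -0.19651
D(P‖Q) = 0.8575 bits.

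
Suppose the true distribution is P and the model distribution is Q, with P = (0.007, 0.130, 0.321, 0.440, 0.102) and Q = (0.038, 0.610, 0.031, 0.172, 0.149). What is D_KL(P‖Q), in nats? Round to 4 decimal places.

0.9121 nats

D(P‖Q) = Σ p·ln(p/q).
  0.007·ln(0.007/0.038) = -0.01184
  0.130·ln(0.130/0.610) = -0.20097
  0.321·ln(0.321/0.031) = 0.75032
  0.440·ln(0.440/0.172) = 0.41328
  0.102·ln(0.102/0.149) = -0.03866
D(P‖Q) = 0.9121 nats.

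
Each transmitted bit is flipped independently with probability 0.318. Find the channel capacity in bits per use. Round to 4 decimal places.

0.0978 bits

Binary symmetric channel: C = 1 − h₂(ε) where h₂ is the binary entropy function.
h₂(0.318) = −0.318·log₂0.318 − 0.682·log₂0.682 = 0.9022.
C = 1 − 0.9022 = 0.0978 bits per channel use.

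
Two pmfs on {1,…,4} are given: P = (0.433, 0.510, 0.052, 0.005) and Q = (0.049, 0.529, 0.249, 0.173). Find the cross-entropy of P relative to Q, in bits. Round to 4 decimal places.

2.4695 bits

H(P,Q) = −Σ p·log₂ q.
  −0.433·log₂(0.049) = 1.88402
  −0.510·log₂(0.529) = 0.46852
  −0.052·log₂(0.249) = 0.10430
  −0.005·log₂(0.173) = 0.01266
H(P,Q) = 2.4695 bits.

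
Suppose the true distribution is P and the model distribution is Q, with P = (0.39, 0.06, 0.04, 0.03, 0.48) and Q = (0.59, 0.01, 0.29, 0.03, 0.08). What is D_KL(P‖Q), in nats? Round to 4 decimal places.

0.7269 nats

D(P‖Q) = Σ p·ln(p/q).
  0.39·ln(0.39/0.59) = -0.16145
  0.06·ln(0.06/0.01) = 0.10751
  0.04·ln(0.04/0.29) = -0.07924
  0.03·ln(0.03/0.03) = 0.00000
  0.48·ln(0.48/0.08) = 0.86004
D(P‖Q) = 0.7269 nats.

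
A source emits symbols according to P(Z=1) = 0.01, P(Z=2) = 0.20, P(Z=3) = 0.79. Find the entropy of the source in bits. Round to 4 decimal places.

0.7995 bits

H(Z) = −Σ p·log₂ p.
  −(0.01)·log₂(0.01) = 0.06644
  −(0.20)·log₂(0.20) = 0.46439
  −(0.79)·log₂(0.79) = 0.26866
Sum: 0.06644 + 0.46439 + 0.26866 = 0.7995 bits.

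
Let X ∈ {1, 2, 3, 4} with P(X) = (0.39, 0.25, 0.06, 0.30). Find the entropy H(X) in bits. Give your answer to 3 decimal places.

H(X) = −Σ p·log₂ p.
  −(0.39)·log₂(0.39) = 0.5298
  −(0.25)·log₂(0.25) = 0.5000
  −(0.06)·log₂(0.06) = 0.2435
  −(0.30)·log₂(0.30) = 0.5211
Sum: 0.5298 + 0.5000 + 0.2435 + 0.5211 = 1.794 bits.

1.794 bits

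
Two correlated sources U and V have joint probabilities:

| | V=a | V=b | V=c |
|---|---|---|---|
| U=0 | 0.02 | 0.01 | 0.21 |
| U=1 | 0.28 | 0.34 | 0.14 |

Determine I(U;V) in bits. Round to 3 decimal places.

0.284 bits

Marginals: p(U) = (0.2400, 0.7600), p(V) = (0.3000, 0.3500, 0.3500).
I(U;V) = H(U) + H(V) − H(U,V).
H(U) = 0.7950, H(V) = 1.5813, H(U,V) = 2.0926.
I(U;V) = 0.7950 + 1.5813 − 2.0926 = 0.284 bits.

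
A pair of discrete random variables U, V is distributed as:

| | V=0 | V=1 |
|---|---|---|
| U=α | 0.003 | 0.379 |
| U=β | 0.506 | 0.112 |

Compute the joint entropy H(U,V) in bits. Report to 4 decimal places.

H(U,V) = −Σ p(x,y)·log₂ p(x,y) over all 4 cells.
  cell (α,0): −0.003·log₂0.003 = 0.02514
  cell (α,1): −0.379·log₂0.379 = 0.53050
  cell (β,0): −0.506·log₂0.506 = 0.49729
  cell (β,1): −0.112·log₂0.112 = 0.35374
Sum = 1.4067 bits.

1.4067 bits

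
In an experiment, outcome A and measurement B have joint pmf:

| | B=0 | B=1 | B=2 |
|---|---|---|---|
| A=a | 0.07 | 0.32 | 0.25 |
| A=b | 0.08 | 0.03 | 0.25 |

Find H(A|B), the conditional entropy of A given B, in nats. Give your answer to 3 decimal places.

Marginals: p(A) = (0.6400, 0.3600), p(B) = (0.1500, 0.3500, 0.5000).
H(A|B) = Σ p(B) · H(A|B=·).
  B=0: p=0.1500, H(A|B=0) = 0.6909
  B=1: p=0.3500, H(A|B=1) = 0.2925
  B=2: p=0.5000, H(A|B=2) = 0.6931
Weighted sum = 0.553 nats.

0.553 nats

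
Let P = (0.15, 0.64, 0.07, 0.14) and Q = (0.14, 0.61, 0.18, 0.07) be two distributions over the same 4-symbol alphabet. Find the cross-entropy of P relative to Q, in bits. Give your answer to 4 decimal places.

H(P,Q) = −Σ p·log₂ q.
  −0.15·log₂(0.14) = 0.42548
  −0.64·log₂(0.61) = 0.45640
  −0.07·log₂(0.18) = 0.17318
  −0.14·log₂(0.07) = 0.53711
H(P,Q) = 1.5922 bits.

1.5922 bits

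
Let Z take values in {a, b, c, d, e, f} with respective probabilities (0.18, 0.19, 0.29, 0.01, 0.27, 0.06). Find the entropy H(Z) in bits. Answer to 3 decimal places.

H(Z) = −Σ p·log₂ p.
  −(0.18)·log₂(0.18) = 0.4453
  −(0.19)·log₂(0.19) = 0.4552
  −(0.29)·log₂(0.29) = 0.5179
  −(0.01)·log₂(0.01) = 0.0664
  −(0.27)·log₂(0.27) = 0.5100
  −(0.06)·log₂(0.06) = 0.2435
Sum: 0.4453 + 0.4552 + 0.5179 + 0.0664 + 0.5100 + 0.2435 = 2.238 bits.

2.238 bits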